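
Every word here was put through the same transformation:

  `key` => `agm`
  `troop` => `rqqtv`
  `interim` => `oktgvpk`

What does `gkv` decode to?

The output letters match the input read backwards, each shifted +2: key reversed is yek. Read the word backwards and shift each letter +2.
Reversing it on gkv: shift back: g−2=e, k−2=i, v−2=t → eit; then reverse → tie.

tie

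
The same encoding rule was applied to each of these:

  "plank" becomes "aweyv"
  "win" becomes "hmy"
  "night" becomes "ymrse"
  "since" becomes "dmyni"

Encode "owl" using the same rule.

shw

The shift depends on letter class: consonant p→a is +11, but vowel a→e is +4. Two shifts are in play — +4 for a/e/i/o/u, +11 for every other letter.
Applying it to owl: o(vowel)+4=s, w(cons)+11=h, l(cons)+11=w.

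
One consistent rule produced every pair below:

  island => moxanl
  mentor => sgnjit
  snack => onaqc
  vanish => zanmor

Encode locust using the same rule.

i(8)→m(12) and s(18)→o(14) fit y≡21x+0 (mod 26); the inverse of 21 mod 26 is 5. Each letter's alphabet position (a=0..z=25) is mapped through 21·x+0 mod 26 — an affine cipher.
For locust: l(11)→21·11+0≡23=x; o(14)→21·14+0≡8=i; c(2)→21·2+0≡16=q; u(20)→21·20+0≡4=e; s(18)→21·18+0≡14=o; t(19)→21·19+0≡9=j (all mod 26).

xiqeoj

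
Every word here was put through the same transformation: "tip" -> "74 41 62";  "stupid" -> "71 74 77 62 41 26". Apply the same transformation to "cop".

t(#20)→74 and i(#9)→41: differences scale by 3, so n = 3·pos + 14. The formula is n = 3×(alphabet index, a=1) + 14.
On cop: c=3→23, o=15→59, p=16→62.

23 59 62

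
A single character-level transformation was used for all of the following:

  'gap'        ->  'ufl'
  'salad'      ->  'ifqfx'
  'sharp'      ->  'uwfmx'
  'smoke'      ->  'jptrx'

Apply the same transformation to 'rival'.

The output letters match the input read backwards, each shifted +5: gap reversed is pag. Two steps: reverse the string, then apply a Caesar shift of +5.
For rival: reverse → lavir; then shift: l+5=q, a+5=f, v+5=a, i+5=n, r+5=w.

qfanw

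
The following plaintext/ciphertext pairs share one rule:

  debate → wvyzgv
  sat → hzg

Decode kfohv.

pulse

Each pair mirrors across the alphabet (d↔w, e↔v, b↔y): positions sum to 25. Each letter is replaced by its mirror in the alphabet: a↔z, b↔y, c↔x, and so on (the Atbash cipher).
Undoing it on kfohv: k↔p, f↔u, o↔l, h↔s, v↔e.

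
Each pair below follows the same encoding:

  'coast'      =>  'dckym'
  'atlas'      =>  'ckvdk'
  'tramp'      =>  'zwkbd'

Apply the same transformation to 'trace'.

The output letters match the input read backwards, each shifted +10: coast reversed is tsaoc. Read the word backwards and shift each letter +10.
On trace: reverse → ecart; then shift: e+10=o, c+10=m, a+10=k, r+10=b, t+10=d.

omkbd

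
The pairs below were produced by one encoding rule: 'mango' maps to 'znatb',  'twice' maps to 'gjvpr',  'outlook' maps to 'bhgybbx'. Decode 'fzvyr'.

smile

Compare letters: m→z is +13, a→n is +13, n→a is +13 — a constant shift. It's a constant shift of +13 (ROT13).
Decoding fzvyr: f−13=s, z−13=m, v−13=i, y−13=l, r−13=e.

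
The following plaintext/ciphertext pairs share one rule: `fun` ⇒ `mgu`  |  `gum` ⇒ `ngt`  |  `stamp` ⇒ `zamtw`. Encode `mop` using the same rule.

taw

The shift depends on letter class: consonant f→m is +7, but vowel u→g is +12. Two shifts are in play — +12 for a/e/i/o/u, +7 for every other letter.
On mop: m(cons)+7=t, o(vowel)+12=a, p(cons)+7=w.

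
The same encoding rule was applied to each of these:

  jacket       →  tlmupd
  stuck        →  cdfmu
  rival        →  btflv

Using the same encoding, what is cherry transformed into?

mrpbbi

The rule splits by letter class: vowels +11, consonants +10.
Applying it to cherry: c(cons)+10=m, h(cons)+10=r, e(vowel)+11=p, r(cons)+10=b, r(cons)+10=b, y(cons)+10=i.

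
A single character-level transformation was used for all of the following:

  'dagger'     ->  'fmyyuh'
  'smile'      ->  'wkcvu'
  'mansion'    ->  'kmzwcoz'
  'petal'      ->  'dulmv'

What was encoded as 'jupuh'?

fever

d(3)→f(5) and a(0)→m(12) fit y≡15x+12 (mod 26); the inverse of 15 mod 26 is 7. Each letter's alphabet position (a=0..z=25) is mapped through 15·x+12 mod 26 — an affine cipher.
Undoing it on jupuh: j(9)→7·(9−12)≡5=f; u(20)→7·(20−12)≡4=e; p(15)→7·(15−12)≡21=v; u(20)→7·(20−12)≡4=e; h(7)→7·(7−12)≡17=r (all mod 26).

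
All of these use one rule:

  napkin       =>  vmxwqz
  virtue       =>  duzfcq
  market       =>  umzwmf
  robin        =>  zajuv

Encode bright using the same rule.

jdqspf

Shifts by position in napkin: pos 0: n→v (+8), pos 1: a→m (+12), pos 2: p→x (+8), pos 3: k→w (+12) — repeating every 2. The shifts repeat in a cycle of length 2: positions 0,1,… shift by +8, +12, then the pattern repeats.
Applying it to bright: b+8=j, r+12=d, i+8=q, g+12=s, h+8=p, t+12=f.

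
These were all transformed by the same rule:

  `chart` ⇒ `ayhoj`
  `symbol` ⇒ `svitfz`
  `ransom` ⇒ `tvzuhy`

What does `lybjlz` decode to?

Read the word backwards and shift each letter +7.
Decoding lybjlz: shift back: l−7=e, y−7=r, b−7=u, j−7=c, l−7=e, z−7=s → eruces; then reverse → secure.

secure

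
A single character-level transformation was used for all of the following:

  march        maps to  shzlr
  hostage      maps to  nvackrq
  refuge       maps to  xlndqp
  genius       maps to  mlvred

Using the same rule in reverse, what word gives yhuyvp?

In march: m→s is +6, a→h is +7, r→z is +8, c→l is +9 — the shift increases by 1 each position. Each letter shifts forward by (position + 6), i.e. 6, 7, 8, … — the shift grows by one for each successive letter.
Reversing it on yhuyvp: y−6=s, h−7=a, u−8=m, y−9=p, v−10=l, p−11=e.

sample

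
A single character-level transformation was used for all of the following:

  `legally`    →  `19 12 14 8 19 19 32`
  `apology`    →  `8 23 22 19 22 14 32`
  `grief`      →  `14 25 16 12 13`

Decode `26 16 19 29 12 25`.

silver

Letters become their 1-based position plus 7 (so a→8, b→9, …).
Reversing it on 26 16 19 29 12 25: 26→(26−7)÷1=19=s, 16→(16−7)÷1=9=i, 19→(19−7)÷1=12=l, 29→(29−7)÷1=22=v, 12→(12−7)÷1=5=e, 25→(25−7)÷1=18=r.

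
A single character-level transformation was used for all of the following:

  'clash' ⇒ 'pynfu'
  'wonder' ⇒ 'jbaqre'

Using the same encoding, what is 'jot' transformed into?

wbg

Compare letters: c→p is +13, l→y is +13, a→n is +13 — a constant shift. Each letter is shifted forward by 13 in the alphabet (a Caesar shift of +13).
Applying it to jot: j+13=w, o+13=b, t+13=g.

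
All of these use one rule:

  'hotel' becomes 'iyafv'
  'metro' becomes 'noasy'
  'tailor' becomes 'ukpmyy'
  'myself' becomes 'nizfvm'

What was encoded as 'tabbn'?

The shifts repeat in a cycle of length 3: positions 0,1,… shift by +1, +10, +7, then the pattern repeats.
Reversing it on tabbn: t−1=s, a−10=q, b−7=u, b−1=a, n−10=d.

squad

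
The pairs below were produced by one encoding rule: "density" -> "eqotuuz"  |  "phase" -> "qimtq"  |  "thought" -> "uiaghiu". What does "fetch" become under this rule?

The shift depends on letter class: consonant d→e is +1, but vowel e→q is +12. Two shifts are in play — +12 for a/e/i/o/u, +1 for every other letter.
For fetch: f(cons)+1=g, e(vowel)+12=q, t(cons)+1=u, c(cons)+1=d, h(cons)+1=i.

gqudi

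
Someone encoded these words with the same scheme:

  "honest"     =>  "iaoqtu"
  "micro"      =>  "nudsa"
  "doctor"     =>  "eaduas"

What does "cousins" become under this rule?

dagtuot

The rule splits by letter class: vowels +12, consonants +1.
Applying it to cousins: c(cons)+1=d, o(vowel)+12=a, u(vowel)+12=g, s(cons)+1=t, i(vowel)+12=u, n(cons)+1=o, s(cons)+1=t.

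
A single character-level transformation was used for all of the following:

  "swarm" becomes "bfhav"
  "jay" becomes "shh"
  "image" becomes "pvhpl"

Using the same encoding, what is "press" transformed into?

yalbb

The shift depends on letter class: consonant s→b is +9, but vowel a→h is +7. Vowels shift forward by 7 and consonants shift forward by 9.
On press: p(cons)+9=y, r(cons)+9=a, e(vowel)+7=l, s(cons)+9=b, s(cons)+9=b.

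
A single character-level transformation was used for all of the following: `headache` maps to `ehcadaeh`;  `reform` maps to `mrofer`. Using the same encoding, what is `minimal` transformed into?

The output letters match the input read backwards: headache reversed is ehcadaeh. The word is simply reversed.
For minimal: reverse → laminim.

laminim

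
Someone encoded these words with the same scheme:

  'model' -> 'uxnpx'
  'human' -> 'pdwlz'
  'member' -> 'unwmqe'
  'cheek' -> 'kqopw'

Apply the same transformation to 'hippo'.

przaa

Letter i (0-indexed) is shifted by i+8, so successive shifts are 8, 9, 10, ….
For hippo: h+8=p, i+9=r, p+10=z, p+11=a, o+12=a.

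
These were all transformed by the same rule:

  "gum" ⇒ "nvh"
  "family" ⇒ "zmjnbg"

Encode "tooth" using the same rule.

The word is reversed, then every letter is shifted forward by 1.
On tooth: reverse → htoot; then shift: h+1=i, t+1=u, o+1=p, o+1=p, t+1=u.

iuppu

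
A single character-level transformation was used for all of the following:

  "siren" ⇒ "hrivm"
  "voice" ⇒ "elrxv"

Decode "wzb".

Each pair mirrors across the alphabet (s↔h, i↔r, r↔i): positions sum to 25. This is the alphabet-reversal cipher (Atbash): a becomes z, b becomes y, etc.
Undoing it on wzb: w↔d, z↔a, b↔y.

day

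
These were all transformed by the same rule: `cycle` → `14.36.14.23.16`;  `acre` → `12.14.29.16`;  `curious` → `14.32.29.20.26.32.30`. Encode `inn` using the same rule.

20.25.25

c is letter #3 and maps to 14: an offset of 11. Letters become their 1-based position plus 11 (so a→12, b→13, …).
On inn: i=9→20, n=14→25, n=14→25.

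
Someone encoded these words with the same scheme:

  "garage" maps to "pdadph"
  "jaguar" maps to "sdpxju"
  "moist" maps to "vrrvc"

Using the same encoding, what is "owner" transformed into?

Shifts by position in garage: pos 0: g→p (+9), pos 1: a→d (+3), pos 2: r→a (+9), pos 3: a→d (+3) — repeating every 2. A repeating key of period 2 is used — shifts +9, +3 over and over.
For owner: o+9=x, w+3=z, n+9=w, e+3=h, r+9=a.

xzwha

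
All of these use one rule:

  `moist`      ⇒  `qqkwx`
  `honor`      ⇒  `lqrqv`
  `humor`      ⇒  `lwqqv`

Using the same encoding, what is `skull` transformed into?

Vowels shift forward by 2 and consonants shift forward by 4.
On skull: s(cons)+4=w, k(cons)+4=o, u(vowel)+2=w, l(cons)+4=p, l(cons)+4=p.

wowpp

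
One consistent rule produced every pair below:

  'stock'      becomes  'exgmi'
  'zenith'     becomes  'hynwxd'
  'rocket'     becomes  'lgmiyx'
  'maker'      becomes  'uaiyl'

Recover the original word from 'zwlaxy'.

pirate

s(18)→e(4) and t(19)→x(23) fit y≡19x+0 (mod 26); the inverse of 19 mod 26 is 11. Each letter's alphabet position (a=0..z=25) is mapped through 19·x+0 mod 26 — an affine cipher.
Decoding zwlaxy: z(25)→11·(25−0)≡15=p; w(22)→11·(22−0)≡8=i; l(11)→11·(11−0)≡17=r; a(0)→11·(0−0)≡0=a; x(23)→11·(23−0)≡19=t; y(24)→11·(24−0)≡4=e (all mod 26).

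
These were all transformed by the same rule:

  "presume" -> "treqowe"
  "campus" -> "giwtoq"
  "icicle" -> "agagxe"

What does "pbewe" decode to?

theme

p(15)→t(19) and r(17)→r(17) fit y≡25x+8 (mod 26); the inverse of 25 mod 26 is 25. Each letter's alphabet position (a=0..z=25) is mapped through 25·x+8 mod 26 — an affine cipher.
Undoing it on pbewe: p(15)→25·(15−8)≡19=t; b(1)→25·(1−8)≡7=h; e(4)→25·(4−8)≡4=e; w(22)→25·(22−8)≡12=m; e(4)→25·(4−8)≡4=e (all mod 26).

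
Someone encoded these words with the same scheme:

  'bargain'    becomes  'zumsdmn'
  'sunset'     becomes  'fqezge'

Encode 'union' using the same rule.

zauzg

The output letters match the input read backwards, each shifted +12: bargain reversed is niagrab. Read the word backwards and shift each letter +12.
For union: reverse → noinu; then shift: n+12=z, o+12=a, i+12=u, n+12=z, u+12=g.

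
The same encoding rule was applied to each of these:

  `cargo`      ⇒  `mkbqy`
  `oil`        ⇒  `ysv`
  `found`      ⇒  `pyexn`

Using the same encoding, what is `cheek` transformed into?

mroou

Compare letters: c→m is +10, a→k is +10, r→b is +10 — a constant shift. Every letter moves 10 places later in the alphabet, wrapping around z→a.
On cheek: c+10=m, h+10=r, e+10=o, e+10=o, k+10=u.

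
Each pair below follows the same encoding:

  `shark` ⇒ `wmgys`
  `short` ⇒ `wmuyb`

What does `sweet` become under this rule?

wbklb

In shark: s→w is +4, h→m is +5, a→g is +6, r→y is +7 — the shift increases by 1 each position. The shift increases by 1 at each position, starting from +4: 4, 5, 6, ….
On sweet: s+4=w, w+5=b, e+6=k, e+7=l, t+8=b.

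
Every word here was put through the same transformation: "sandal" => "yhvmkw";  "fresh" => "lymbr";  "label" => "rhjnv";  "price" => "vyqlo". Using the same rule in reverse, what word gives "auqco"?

unite

In sandal: s→y is +6, a→h is +7, n→v is +8, d→m is +9 — the shift increases by 1 each position. The shift increases by 1 at each position, starting from +6: 6, 7, 8, ….
Decoding auqco: a−6=u, u−7=n, q−8=i, c−9=t, o−10=e.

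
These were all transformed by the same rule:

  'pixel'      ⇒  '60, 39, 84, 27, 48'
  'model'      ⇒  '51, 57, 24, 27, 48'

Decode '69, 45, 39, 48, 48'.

With a=1..z=26, the number is 3·pos + 12.
Decoding 69, 45, 39, 48, 48: 69→(69−12)÷3=19=s, 45→(45−12)÷3=11=k, 39→(39−12)÷3=9=i, 48→(48−12)÷3=12=l, 48→(48−12)÷3=12=l.

skill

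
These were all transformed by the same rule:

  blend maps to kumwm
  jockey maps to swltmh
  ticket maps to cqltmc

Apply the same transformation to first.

oqabc

The shift depends on letter class: consonant b→k is +9, but vowel e→m is +8. Vowels shift forward by 8 and consonants shift forward by 9.
Applying it to first: f(cons)+9=o, i(vowel)+8=q, r(cons)+9=a, s(cons)+9=b, t(cons)+9=c.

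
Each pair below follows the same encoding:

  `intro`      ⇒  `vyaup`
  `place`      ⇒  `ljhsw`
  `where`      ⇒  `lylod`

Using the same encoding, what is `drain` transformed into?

The word is reversed, then every letter is shifted forward by 7.
Applying it to drain: reverse → niard; then shift: n+7=u, i+7=p, a+7=h, r+7=y, d+7=k.

uphyk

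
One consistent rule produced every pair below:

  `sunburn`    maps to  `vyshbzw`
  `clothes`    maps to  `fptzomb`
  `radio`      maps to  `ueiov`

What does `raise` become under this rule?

In sunburn: s→v is +3, u→y is +4, n→s is +5, b→h is +6 — the shift increases by 1 each position. Each letter shifts forward by (position + 3), i.e. 3, 4, 5, … — the shift grows by one for each successive letter.
For raise: r+3=u, a+4=e, i+5=n, s+6=y, e+7=l.

uenyl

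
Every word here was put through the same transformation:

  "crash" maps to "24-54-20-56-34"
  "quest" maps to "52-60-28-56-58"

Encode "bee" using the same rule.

22-28-28

c(#3)→24 and r(#18)→54: differences scale by 2, so n = 2·pos + 18. The formula is n = 2×(alphabet index, a=1) + 18.
On bee: b=2→22, e=5→28, e=5→28.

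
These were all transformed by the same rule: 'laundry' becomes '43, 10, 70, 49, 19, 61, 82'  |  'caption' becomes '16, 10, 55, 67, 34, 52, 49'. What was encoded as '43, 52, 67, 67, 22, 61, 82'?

lottery

With a=1..z=26, the number is 3·pos + 7.
Reversing it on 43, 52, 67, 67, 22, 61, 82: 43→(43−7)÷3=12=l, 52→(52−7)÷3=15=o, 67→(67−7)÷3=20=t, 67→(67−7)÷3=20=t, 22→(22−7)÷3=5=e, 61→(61−7)÷3=18=r, 82→(82−7)÷3=25=y.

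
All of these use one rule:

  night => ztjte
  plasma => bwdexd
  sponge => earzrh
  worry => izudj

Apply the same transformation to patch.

blwos

It's a Vigenère-style cipher with numeric key [12,11,3]: position i shifts by key[i mod 3].
Applying it to patch: p+12=b, a+11=l, t+3=w, c+12=o, h+11=s.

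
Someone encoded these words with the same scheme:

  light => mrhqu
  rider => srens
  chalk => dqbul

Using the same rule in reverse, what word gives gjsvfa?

farmer

The shifts repeat in a cycle of length 2: positions 0,1,… shift by +1, +9, then the pattern repeats.
Reversing it on gjsvfa: g−1=f, j−9=a, s−1=r, v−9=m, f−1=e, a−9=r.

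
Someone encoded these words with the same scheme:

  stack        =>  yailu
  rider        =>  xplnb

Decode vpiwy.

In stack: s→y is +6, t→a is +7, a→i is +8, c→l is +9 — the shift increases by 1 each position. Letter i (0-indexed) is shifted by i+6, so successive shifts are 6, 7, 8, ….
Decoding vpiwy: v−6=p, p−7=i, i−8=a, w−9=n, y−10=o.

piano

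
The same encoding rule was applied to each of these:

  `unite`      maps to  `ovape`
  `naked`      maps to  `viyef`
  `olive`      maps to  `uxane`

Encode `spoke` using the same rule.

qtuye

u(20)→o(14) and n(13)→v(21) fit y≡25x+8 (mod 26); the inverse of 25 mod 26 is 25. This is an affine cipher: with a=0,…,z=25, each position x becomes (25x+8) mod 26.
Applying it to spoke: s(18)→25·18+8≡16=q; p(15)→25·15+8≡19=t; o(14)→25·14+8≡20=u; k(10)→25·10+8≡24=y; e(4)→25·4+8≡4=e (all mod 26).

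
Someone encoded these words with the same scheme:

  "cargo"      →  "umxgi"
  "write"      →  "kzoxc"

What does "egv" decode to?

pay

The output letters match the input read backwards, each shifted +6: cargo reversed is ograc. Read the word backwards and shift each letter +6.
Undoing it on egv: shift back: e−6=y, g−6=a, v−6=p → yap; then reverse → pay.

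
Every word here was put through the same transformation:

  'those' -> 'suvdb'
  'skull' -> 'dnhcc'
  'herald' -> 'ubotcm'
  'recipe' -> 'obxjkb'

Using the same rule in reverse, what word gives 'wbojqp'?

t(19)→s(18) and h(7)→u(20) fit y≡15x+19 (mod 26); the inverse of 15 mod 26 is 7. This is an affine cipher: with a=0,…,z=25, each position x becomes (15x+19) mod 26.
Reversing it on wbojqp: w(22)→7·(22−19)≡21=v; b(1)→7·(1−19)≡4=e; o(14)→7·(14−19)≡17=r; j(9)→7·(9−19)≡8=i; q(16)→7·(16−19)≡5=f; p(15)→7·(15−19)≡24=y (all mod 26).

verify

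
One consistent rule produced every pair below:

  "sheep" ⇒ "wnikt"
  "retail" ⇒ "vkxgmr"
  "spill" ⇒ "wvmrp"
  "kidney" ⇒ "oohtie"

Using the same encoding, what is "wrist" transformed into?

Shifts by position in sheep: pos 0: s→w (+4), pos 1: h→n (+6), pos 2: e→i (+4), pos 3: e→k (+6) — repeating every 2. It's a Vigenère-style cipher with numeric key [4,6]: position i shifts by key[i mod 2].
On wrist: w+4=a, r+6=x, i+4=m, s+6=y, t+4=x.

axmyx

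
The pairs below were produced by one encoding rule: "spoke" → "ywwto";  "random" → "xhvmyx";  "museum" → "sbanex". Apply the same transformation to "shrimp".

In spoke: s→y is +6, p→w is +7, o→w is +8, k→t is +9 — the shift increases by 1 each position. The shift increases by 1 at each position, starting from +6: 6, 7, 8, ….
For shrimp: s+6=y, h+7=o, r+8=z, i+9=r, m+10=w, p+11=a.

yozrwa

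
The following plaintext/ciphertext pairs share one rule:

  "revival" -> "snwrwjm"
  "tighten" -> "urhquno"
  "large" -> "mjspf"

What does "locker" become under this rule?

mxdtfa

Shifts by position in revival: pos 0: r→s (+1), pos 1: e→n (+9), pos 2: v→w (+1), pos 3: i→r (+9) — repeating every 2. The shifts repeat in a cycle of length 2: positions 0,1,… shift by +1, +9, then the pattern repeats.
On locker: l+1=m, o+9=x, c+1=d, k+9=t, e+1=f, r+9=a.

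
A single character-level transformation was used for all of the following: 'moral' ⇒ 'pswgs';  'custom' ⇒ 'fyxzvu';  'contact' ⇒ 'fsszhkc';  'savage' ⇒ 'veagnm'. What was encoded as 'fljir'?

In moral: m→p is +3, o→s is +4, r→w is +5, a→g is +6 — the shift increases by 1 each position. Letter i (0-indexed) is shifted by i+3, so successive shifts are 3, 4, 5, ….
Undoing it on fljir: f−3=c, l−4=h, j−5=e, i−6=c, r−7=k.

check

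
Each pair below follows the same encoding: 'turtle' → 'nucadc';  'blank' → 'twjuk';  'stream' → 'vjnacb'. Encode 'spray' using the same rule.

hjayb

The word is reversed, then every letter is shifted forward by 9.
For spray: reverse → yarps; then shift: y+9=h, a+9=j, r+9=a, p+9=y, s+9=b.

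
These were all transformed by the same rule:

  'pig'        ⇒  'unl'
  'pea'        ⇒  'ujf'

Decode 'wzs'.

Compare letters: p→u is +5, i→n is +5, g→l is +5 — a constant shift. Each letter is shifted forward by 5 in the alphabet (a Caesar shift of +5).
Reversing it on wzs: w−5=r, z−5=u, s−5=n.

run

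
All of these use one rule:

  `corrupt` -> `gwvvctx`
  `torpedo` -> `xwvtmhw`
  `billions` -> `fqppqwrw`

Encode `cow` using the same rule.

The shift depends on letter class: consonant c→g is +4, but vowel o→w is +8. The rule splits by letter class: vowels +8, consonants +4.
On cow: c(cons)+4=g, o(vowel)+8=w, w(cons)+4=a.

gwa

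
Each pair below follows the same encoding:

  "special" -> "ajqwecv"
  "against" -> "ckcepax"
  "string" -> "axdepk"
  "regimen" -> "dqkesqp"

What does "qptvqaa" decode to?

endless

Treating letters as 0–25, the rule is x ↦ 23x + 2 (mod 26).
Decoding qptvqaa: q(16)→17·(16−2)≡4=e; p(15)→17·(15−2)≡13=n; t(19)→17·(19−2)≡3=d; v(21)→17·(21−2)≡11=l; q(16)→17·(16−2)≡4=e; a(0)→17·(0−2)≡18=s; a(0)→17·(0−2)≡18=s (all mod 26).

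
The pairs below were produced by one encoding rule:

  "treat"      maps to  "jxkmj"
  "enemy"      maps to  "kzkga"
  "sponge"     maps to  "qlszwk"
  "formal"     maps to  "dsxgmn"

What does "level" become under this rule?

nkvkn

This is an affine cipher: with a=0,…,z=25, each position x becomes (19x+12) mod 26.
On level: l(11)→19·11+12≡13=n; e(4)→19·4+12≡10=k; v(21)→19·21+12≡21=v; e(4)→19·4+12≡10=k; l(11)→19·11+12≡13=n (all mod 26).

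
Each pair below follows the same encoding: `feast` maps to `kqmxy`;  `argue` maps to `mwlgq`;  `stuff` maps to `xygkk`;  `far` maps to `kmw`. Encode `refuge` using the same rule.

wqkglq

The shift depends on letter class: consonant f→k is +5, but vowel e→q is +12. Vowels shift forward by 12 and consonants shift forward by 5.
For refuge: r(cons)+5=w, e(vowel)+12=q, f(cons)+5=k, u(vowel)+12=g, g(cons)+5=l, e(vowel)+12=q.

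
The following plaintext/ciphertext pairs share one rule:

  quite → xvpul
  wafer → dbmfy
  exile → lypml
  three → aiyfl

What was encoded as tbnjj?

The shifts repeat in a cycle of length 2: positions 0,1,… shift by +7, +1, then the pattern repeats.
Decoding tbnjj: t−7=m, b−1=a, n−7=g, j−1=i, j−7=c.

magic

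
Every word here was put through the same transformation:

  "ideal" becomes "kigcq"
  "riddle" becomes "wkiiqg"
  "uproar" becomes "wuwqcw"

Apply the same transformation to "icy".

khd

The shift depends on letter class: consonant d→i is +5, but vowel i→k is +2. Vowels shift forward by 2 and consonants shift forward by 5.
On icy: i(vowel)+2=k, c(cons)+5=h, y(cons)+5=d.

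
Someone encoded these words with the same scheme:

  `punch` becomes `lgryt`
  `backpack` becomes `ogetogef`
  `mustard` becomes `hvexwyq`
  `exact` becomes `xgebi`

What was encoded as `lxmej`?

The output letters match the input read backwards, each shifted +4: punch reversed is hcnup. Read the word backwards and shift each letter +4.
Decoding lxmej: shift back: l−4=h, x−4=t, m−4=i, e−4=a, j−4=f → htiaf; then reverse → faith.

faith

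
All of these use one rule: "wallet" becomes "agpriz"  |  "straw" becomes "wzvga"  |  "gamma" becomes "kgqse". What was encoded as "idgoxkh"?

Shifts by position in wallet: pos 0: w→a (+4), pos 1: a→g (+6), pos 2: l→p (+4), pos 3: l→r (+6) — repeating every 2. The shifts repeat in a cycle of length 2: positions 0,1,… shift by +4, +6, then the pattern repeats.
Undoing it on idgoxkh: i−4=e, d−6=x, g−4=c, o−6=i, x−4=t, k−6=e, h−4=d.

excited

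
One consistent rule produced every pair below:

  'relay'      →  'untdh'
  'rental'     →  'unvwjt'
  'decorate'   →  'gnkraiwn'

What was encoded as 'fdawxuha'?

customer

Shifts by position in relay: pos 0: r→u (+3), pos 1: e→n (+9), pos 2: l→t (+8), pos 3: a→d (+3), pos 4: y→h (+9) — repeating every 3. It's a Vigenère-style cipher with numeric key [3,9,8]: position i shifts by key[i mod 3].
Undoing it on fdawxuha: f−3=c, d−9=u, a−8=s, w−3=t, x−9=o, u−8=m, h−3=e, a−9=r.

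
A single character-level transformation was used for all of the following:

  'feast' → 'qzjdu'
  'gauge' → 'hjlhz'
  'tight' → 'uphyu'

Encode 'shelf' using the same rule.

This is an affine cipher: with a=0,…,z=25, each position x becomes (17x+9) mod 26.
On shelf: s(18)→17·18+9≡3=d; h(7)→17·7+9≡24=y; e(4)→17·4+9≡25=z; l(11)→17·11+9≡14=o; f(5)→17·5+9≡16=q (all mod 26).

dyzoq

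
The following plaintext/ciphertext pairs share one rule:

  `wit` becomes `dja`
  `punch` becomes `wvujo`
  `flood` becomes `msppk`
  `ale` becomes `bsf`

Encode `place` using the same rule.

The shift depends on letter class: consonant w→d is +7, but vowel i→j is +1. Vowels shift forward by 1 and consonants shift forward by 7.
On place: p(cons)+7=w, l(cons)+7=s, a(vowel)+1=b, c(cons)+7=j, e(vowel)+1=f.

wsbjf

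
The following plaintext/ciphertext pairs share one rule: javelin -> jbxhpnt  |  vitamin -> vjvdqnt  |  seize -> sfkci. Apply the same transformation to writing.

In javelin: j→j is +0, a→b is +1, v→x is +2, e→h is +3 — the shift increases by 1 each position. Each letter shifts forward by its position index (0, 1, 2, …) — the shift grows by one for each successive letter.
On writing: w+0=w, r+1=s, i+2=k, t+3=w, i+4=m, n+5=s, g+6=m.

wskwmsm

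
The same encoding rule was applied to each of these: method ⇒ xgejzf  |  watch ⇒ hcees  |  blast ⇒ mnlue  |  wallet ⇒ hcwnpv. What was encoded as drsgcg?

sphere

Shifts by position in method: pos 0: m→x (+11), pos 1: e→g (+2), pos 2: t→e (+11), pos 3: h→j (+2) — repeating every 2. The shifts repeat in a cycle of length 2: positions 0,1,… shift by +11, +2, then the pattern repeats.
Reversing it on drsgcg: d−11=s, r−2=p, s−11=h, g−2=e, c−11=r, g−2=e.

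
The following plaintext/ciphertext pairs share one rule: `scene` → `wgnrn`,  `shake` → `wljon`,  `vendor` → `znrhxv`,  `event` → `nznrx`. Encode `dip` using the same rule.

hrt

The shift depends on letter class: consonant s→w is +4, but vowel e→n is +9. Two shifts are in play — +9 for a/e/i/o/u, +4 for every other letter.
For dip: d(cons)+4=h, i(vowel)+9=r, p(cons)+4=t.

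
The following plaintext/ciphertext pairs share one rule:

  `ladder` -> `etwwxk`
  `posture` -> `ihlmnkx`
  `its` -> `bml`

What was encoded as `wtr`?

Compare letters: l→e is +19, a→t is +19, d→w is +19 — a constant shift. Each letter is shifted forward by 19 in the alphabet (a Caesar shift of +19).
Reversing it on wtr: w−19=d, t−19=a, r−19=y.

day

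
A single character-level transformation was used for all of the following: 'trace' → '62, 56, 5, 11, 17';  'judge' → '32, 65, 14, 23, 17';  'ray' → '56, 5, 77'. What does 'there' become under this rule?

With a=1..z=26, the number is 3·pos + 2.
On there: t=20→62, h=8→26, e=5→17, r=18→56, e=5→17.

62, 26, 17, 56, 17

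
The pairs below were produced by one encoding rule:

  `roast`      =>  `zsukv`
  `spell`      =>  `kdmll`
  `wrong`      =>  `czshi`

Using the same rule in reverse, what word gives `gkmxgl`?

This is an affine cipher: with a=0,…,z=25, each position x becomes (11x+20) mod 26.
Reversing it on gkmxgl: g(6)→19·(6−20)≡20=u; k(10)→19·(10−20)≡18=s; m(12)→19·(12−20)≡4=e; x(23)→19·(23−20)≡5=f; g(6)→19·(6−20)≡20=u; l(11)→19·(11−20)≡11=l (all mod 26).

useful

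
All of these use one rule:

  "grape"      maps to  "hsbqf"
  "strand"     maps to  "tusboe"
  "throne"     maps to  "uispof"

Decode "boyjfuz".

Each letter is shifted forward by 1 in the alphabet (a Caesar shift of +1).
Reversing it on boyjfuz: b−1=a, o−1=n, y−1=x, j−1=i, f−1=e, u−1=t, z−1=y.

anxiety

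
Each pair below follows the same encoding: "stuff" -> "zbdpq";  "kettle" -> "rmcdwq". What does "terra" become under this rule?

In stuff: s→z is +7, t→b is +8, u→d is +9, f→p is +10 — the shift increases by 1 each position. The shift increases by 1 at each position, starting from +7: 7, 8, 9, ….
Applying it to terra: t+7=a, e+8=m, r+9=a, r+10=b, a+11=l.

amabl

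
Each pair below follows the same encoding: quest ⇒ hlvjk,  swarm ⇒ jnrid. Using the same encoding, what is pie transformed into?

This is a Caesar cipher with shift 17.
Applying it to pie: p+17=g, i+17=z, e+17=v.

gzv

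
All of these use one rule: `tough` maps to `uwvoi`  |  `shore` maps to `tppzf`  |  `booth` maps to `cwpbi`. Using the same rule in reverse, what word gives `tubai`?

smash

A repeating key of period 2 is used — shifts +1, +8 over and over.
Decoding tubai: t−1=s, u−8=m, b−1=a, a−8=s, i−1=h.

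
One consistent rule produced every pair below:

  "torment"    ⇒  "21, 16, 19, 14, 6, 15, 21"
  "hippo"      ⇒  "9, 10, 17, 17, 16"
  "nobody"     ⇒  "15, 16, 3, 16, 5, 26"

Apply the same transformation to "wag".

The number is (letter's place in the alphabet, a=1) + 1.
On wag: w=23→24, a=1→2, g=7→8.

24, 2, 8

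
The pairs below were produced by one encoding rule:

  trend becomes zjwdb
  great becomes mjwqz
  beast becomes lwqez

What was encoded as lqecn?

This is an affine cipher: with a=0,…,z=25, each position x becomes (21x+16) mod 26.
Reversing it on lqecn: l(11)→5·(11−16)≡1=b; q(16)→5·(16−16)≡0=a; e(4)→5·(4−16)≡18=s; c(2)→5·(2−16)≡8=i; n(13)→5·(13−16)≡11=l (all mod 26).

basil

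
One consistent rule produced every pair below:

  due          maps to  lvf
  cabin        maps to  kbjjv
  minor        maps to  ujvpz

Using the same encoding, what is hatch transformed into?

pbbkp

The shift depends on letter class: consonant d→l is +8, but vowel u→v is +1. Two shifts are in play — +1 for a/e/i/o/u, +8 for every other letter.
For hatch: h(cons)+8=p, a(vowel)+1=b, t(cons)+8=b, c(cons)+8=k, h(cons)+8=p.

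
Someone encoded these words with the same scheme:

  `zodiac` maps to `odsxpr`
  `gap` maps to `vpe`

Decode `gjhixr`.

Compare letters: z→o is +15, o→d is +15, d→s is +15 — a constant shift. This is a Caesar cipher with shift 15.
Decoding gjhixr: g−15=r, j−15=u, h−15=s, i−15=t, x−15=i, r−15=c.

rustic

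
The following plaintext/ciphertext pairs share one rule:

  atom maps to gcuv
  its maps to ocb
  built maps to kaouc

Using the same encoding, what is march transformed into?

The shift depends on letter class: consonant t→c is +9, but vowel a→g is +6. Vowels shift forward by 6 and consonants shift forward by 9.
On march: m(cons)+9=v, a(vowel)+6=g, r(cons)+9=a, c(cons)+9=l, h(cons)+9=q.

vgalq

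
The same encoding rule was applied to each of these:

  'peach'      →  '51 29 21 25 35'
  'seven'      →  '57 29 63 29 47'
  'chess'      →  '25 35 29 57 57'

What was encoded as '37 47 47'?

inn

p(#16)→51 and e(#5)→29: differences scale by 2, so n = 2·pos + 19. Each letter becomes 2×(its alphabet position, a=1..z=26) + 19.
Decoding 37 47 47: 37→(37−19)÷2=9=i, 47→(47−19)÷2=14=n, 47→(47−19)÷2=14=n.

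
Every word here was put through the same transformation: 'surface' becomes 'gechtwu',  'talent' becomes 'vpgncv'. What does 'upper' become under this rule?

tgrrw

The output letters match the input read backwards, each shifted +2: surface reversed is ecafrus. Two steps: reverse the string, then apply a Caesar shift of +2.
For upper: reverse → reppu; then shift: r+2=t, e+2=g, p+2=r, p+2=r, u+2=w.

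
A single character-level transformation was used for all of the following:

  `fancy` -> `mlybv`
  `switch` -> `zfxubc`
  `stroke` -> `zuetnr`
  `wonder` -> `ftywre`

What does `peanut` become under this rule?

f(5)→m(12) and a(0)→l(11) fit y≡21x+11 (mod 26); the inverse of 21 mod 26 is 5. Each letter's alphabet position (a=0..z=25) is mapped through 21·x+11 mod 26 — an affine cipher.
For peanut: p(15)→21·15+11≡14=o; e(4)→21·4+11≡17=r; a(0)→21·0+11≡11=l; n(13)→21·13+11≡24=y; u(20)→21·20+11≡15=p; t(19)→21·19+11≡20=u (all mod 26).

orlypu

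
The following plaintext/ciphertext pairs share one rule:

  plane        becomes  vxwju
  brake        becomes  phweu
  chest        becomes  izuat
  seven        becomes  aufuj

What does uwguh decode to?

p(15)→v(21) and l(11)→x(23) fit y≡19x+22 (mod 26); the inverse of 19 mod 26 is 11. This is an affine cipher: with a=0,…,z=25, each position x becomes (19x+22) mod 26.
Undoing it on uwguh: u(20)→11·(20−22)≡4=e; w(22)→11·(22−22)≡0=a; g(6)→11·(6−22)≡6=g; u(20)→11·(20−22)≡4=e; h(7)→11·(7−22)≡17=r (all mod 26).

eager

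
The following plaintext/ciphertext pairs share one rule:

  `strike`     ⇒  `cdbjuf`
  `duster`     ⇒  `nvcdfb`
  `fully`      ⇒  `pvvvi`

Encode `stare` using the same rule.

The shift depends on letter class: consonant s→c is +10, but vowel i→j is +1. Two shifts are in play — +1 for a/e/i/o/u, +10 for every other letter.
On stare: s(cons)+10=c, t(cons)+10=d, a(vowel)+1=b, r(cons)+10=b, e(vowel)+1=f.

cdbbf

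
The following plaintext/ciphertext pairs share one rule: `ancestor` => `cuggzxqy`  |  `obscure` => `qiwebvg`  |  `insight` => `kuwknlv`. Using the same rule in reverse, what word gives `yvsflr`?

wooden

Shifts by position in ancestor: pos 0: a→c (+2), pos 1: n→u (+7), pos 2: c→g (+4), pos 3: e→g (+2), pos 4: s→z (+7), pos 5: t→x (+4) — repeating every 3. A repeating key of period 3 is used — shifts +2, +7, +4 over and over.
Reversing it on yvsflr: y−2=w, v−7=o, s−4=o, f−2=d, l−7=e, r−4=n.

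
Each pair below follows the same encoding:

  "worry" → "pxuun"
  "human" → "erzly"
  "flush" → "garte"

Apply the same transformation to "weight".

phdfes

w(22)→p(15) and o(14)→x(23) fit y≡25x+11 (mod 26); the inverse of 25 mod 26 is 25. Treating letters as 0–25, the rule is x ↦ 25x + 11 (mod 26).
Applying it to weight: w(22)→25·22+11≡15=p; e(4)→25·4+11≡7=h; i(8)→25·8+11≡3=d; g(6)→25·6+11≡5=f; h(7)→25·7+11≡4=e; t(19)→25·19+11≡18=s (all mod 26).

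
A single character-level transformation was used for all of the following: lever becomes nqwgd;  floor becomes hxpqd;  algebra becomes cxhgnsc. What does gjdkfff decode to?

excited

Shifts by position in lever: pos 0: l→n (+2), pos 1: e→q (+12), pos 2: v→w (+1), pos 3: e→g (+2), pos 4: r→d (+12) — repeating every 3. It's a Vigenère-style cipher with numeric key [2,12,1]: position i shifts by key[i mod 3].
Undoing it on gjdkfff: g−2=e, j−12=x, d−1=c, k−2=i, f−12=t, f−1=e, f−2=d.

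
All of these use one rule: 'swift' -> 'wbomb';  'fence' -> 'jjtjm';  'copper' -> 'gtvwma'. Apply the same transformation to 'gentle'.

Letter i (0-indexed) is shifted by i+4, so successive shifts are 4, 5, 6, ….
For gentle: g+4=k, e+5=j, n+6=t, t+7=a, l+8=t, e+9=n.

kjtatn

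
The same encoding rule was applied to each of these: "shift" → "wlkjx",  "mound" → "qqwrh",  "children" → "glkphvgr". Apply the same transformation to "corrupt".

gqvvwtx

The shift depends on letter class: consonant s→w is +4, but vowel i→k is +2. Vowels shift forward by 2 and consonants shift forward by 4.
For corrupt: c(cons)+4=g, o(vowel)+2=q, r(cons)+4=v, r(cons)+4=v, u(vowel)+2=w, p(cons)+4=t, t(cons)+4=x.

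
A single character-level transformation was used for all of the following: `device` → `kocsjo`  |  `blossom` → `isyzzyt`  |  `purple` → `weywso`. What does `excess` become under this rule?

oejozz

Vowels shift forward by 10 and consonants shift forward by 7.
On excess: e(vowel)+10=o, x(cons)+7=e, c(cons)+7=j, e(vowel)+10=o, s(cons)+7=z, s(cons)+7=z.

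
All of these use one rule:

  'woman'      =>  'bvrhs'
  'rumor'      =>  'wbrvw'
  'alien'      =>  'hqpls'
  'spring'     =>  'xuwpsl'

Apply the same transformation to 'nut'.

The shift depends on letter class: consonant w→b is +5, but vowel o→v is +7. Two shifts are in play — +7 for a/e/i/o/u, +5 for every other letter.
Applying it to nut: n(cons)+5=s, u(vowel)+7=b, t(cons)+5=y.

sby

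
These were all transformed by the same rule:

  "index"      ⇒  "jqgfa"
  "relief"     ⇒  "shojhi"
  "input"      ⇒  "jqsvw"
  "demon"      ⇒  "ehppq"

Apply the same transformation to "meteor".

nhwfru

A repeating key of period 3 is used — shifts +1, +3, +3 over and over.
On meteor: m+1=n, e+3=h, t+3=w, e+1=f, o+3=r, r+3=u.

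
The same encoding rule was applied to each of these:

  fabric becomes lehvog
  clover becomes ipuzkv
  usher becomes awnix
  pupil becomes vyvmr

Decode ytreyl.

Shifts by position in fabric: pos 0: f→l (+6), pos 1: a→e (+4), pos 2: b→h (+6), pos 3: r→v (+4) — repeating every 2. It's a Vigenère-style cipher with numeric key [6,4]: position i shifts by key[i mod 2].
Decoding ytreyl: y−6=s, t−4=p, r−6=l, e−4=a, y−6=s, l−4=h.

splash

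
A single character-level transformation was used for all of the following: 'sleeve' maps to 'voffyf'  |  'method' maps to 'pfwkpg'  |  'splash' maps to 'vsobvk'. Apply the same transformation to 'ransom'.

ubqvpp

The shift depends on letter class: consonant s→v is +3, but vowel e→f is +1. The rule splits by letter class: vowels +1, consonants +3.
For ransom: r(cons)+3=u, a(vowel)+1=b, n(cons)+3=q, s(cons)+3=v, o(vowel)+1=p, m(cons)+3=p.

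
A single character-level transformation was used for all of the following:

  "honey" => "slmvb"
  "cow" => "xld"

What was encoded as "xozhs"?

clash

Each pair mirrors across the alphabet (h↔s, o↔l, n↔m): positions sum to 25. This is the alphabet-reversal cipher (Atbash): a becomes z, b becomes y, etc.
Undoing it on xozhs: x↔c, o↔l, z↔a, h↔s, s↔h.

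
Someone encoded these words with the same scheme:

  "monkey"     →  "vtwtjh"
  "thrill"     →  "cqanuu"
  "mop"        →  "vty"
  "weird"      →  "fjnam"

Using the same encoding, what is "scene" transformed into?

bljwj

The shift depends on letter class: consonant m→v is +9, but vowel o→t is +5. Two shifts are in play — +5 for a/e/i/o/u, +9 for every other letter.
For scene: s(cons)+9=b, c(cons)+9=l, e(vowel)+5=j, n(cons)+9=w, e(vowel)+5=j.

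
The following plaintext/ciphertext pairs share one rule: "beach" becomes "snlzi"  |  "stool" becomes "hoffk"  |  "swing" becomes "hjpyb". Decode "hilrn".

b(1)→s(18) and e(4)→n(13) fit y≡7x+11 (mod 26); the inverse of 7 mod 26 is 15. Each letter's alphabet position (a=0..z=25) is mapped through 7·x+11 mod 26 — an affine cipher.
Decoding hilrn: h(7)→15·(7−11)≡18=s; i(8)→15·(8−11)≡7=h; l(11)→15·(11−11)≡0=a; r(17)→15·(17−11)≡12=m; n(13)→15·(13−11)≡4=e (all mod 26).

shame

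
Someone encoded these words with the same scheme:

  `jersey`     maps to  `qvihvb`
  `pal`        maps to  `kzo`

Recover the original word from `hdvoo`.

Each letter is replaced by its mirror in the alphabet: a↔z, b↔y, c↔x, and so on (the Atbash cipher).
Decoding hdvoo: h↔s, d↔w, v↔e, o↔l, o↔l.

swell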